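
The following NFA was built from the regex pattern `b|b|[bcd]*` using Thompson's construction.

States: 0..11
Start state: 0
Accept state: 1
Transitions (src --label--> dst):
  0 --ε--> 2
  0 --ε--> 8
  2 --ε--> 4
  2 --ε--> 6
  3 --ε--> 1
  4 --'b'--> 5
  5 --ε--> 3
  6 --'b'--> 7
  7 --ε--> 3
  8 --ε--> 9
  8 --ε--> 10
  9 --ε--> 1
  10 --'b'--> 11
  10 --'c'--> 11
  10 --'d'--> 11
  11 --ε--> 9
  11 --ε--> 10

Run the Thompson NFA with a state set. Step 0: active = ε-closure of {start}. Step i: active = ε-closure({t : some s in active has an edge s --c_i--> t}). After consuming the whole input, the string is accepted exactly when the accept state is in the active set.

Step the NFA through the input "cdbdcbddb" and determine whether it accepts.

Answer: ACCEPT

Derivation:
initial (ε-close {0}): {0,1,2,4,6,8,9,10}
'c' @ 1: {1,9,10,11}  ✓accept
'd' @ 2: {1,9,10,11}  ✓accept
'b' @ 3: {1,9,10,11}  ✓accept
'd' @ 4: {1,9,10,11}  ✓accept
'c' @ 5: {1,9,10,11}  ✓accept
'b' @ 6: {1,9,10,11}  ✓accept
'd' @ 7: {1,9,10,11}  ✓accept
'd' @ 8: {1,9,10,11}  ✓accept
'b' @ 9: {1,9,10,11}  ✓accept
end set {1,9,10,11} — state 1 in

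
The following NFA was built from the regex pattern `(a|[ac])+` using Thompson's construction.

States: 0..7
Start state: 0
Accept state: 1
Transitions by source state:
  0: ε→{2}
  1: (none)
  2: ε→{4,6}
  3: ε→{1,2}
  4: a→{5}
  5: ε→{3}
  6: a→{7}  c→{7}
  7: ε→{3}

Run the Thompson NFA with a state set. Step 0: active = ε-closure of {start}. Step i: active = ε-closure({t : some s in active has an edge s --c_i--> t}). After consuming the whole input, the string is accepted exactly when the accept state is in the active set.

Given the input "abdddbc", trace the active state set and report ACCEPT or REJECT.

S₀ = ε-closure({0}) = {0,2,4,6}
'a' @ 1: {1,2,3,4,5,6,7}  ✓accept
'b' @ 2: {}  — no active states
rest 'dddbc' ignored (set empty)
end set {} — state 1 not in

Answer: REJECT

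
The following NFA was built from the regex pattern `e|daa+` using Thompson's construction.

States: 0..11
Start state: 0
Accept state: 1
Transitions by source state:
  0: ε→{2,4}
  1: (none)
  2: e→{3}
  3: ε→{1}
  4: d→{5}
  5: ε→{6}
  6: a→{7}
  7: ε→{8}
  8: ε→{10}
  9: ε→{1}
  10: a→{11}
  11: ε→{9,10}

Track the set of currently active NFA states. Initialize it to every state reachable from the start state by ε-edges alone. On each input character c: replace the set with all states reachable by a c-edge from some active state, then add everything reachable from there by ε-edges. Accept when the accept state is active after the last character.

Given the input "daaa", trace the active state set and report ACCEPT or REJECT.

S₀ = ε-closure({0}) = {0,2,4}
'd' @ 1: {5,6}
'a' @ 2: {7,8,10}
'a' @ 3: {1,9,10,11}  ✓accept
'a' @ 4: {1,9,10,11}  ✓accept
end set {1,9,10,11} — state 1 in

Answer: ACCEPT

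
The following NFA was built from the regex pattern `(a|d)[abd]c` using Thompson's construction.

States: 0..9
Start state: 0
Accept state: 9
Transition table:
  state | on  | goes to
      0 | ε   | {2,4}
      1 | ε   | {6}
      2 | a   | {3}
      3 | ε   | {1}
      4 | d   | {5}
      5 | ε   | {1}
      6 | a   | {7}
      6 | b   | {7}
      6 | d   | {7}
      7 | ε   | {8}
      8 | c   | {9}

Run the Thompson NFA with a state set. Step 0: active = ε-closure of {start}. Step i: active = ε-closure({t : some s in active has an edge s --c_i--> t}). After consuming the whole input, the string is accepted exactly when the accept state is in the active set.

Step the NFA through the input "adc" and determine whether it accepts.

start: ε-closure({0}) = {0,2,4}
'a' @ 1: {1,3,6}
'd' @ 2: {7,8}
'c' @ 3: {9}  ✓accept
after full input: {9}  (accept=9 in)

Answer: ACCEPT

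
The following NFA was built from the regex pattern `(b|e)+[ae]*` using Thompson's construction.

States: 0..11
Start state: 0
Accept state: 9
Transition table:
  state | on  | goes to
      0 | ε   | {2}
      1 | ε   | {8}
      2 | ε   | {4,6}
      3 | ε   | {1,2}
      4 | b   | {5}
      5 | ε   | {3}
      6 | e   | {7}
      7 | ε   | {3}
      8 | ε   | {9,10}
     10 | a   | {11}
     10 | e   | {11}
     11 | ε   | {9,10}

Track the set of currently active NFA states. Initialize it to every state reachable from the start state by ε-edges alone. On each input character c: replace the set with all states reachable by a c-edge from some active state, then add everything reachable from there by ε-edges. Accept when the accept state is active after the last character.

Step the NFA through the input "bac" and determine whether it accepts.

Answer: REJECT

Derivation:
S₀ = ε-closure({0}) = {0,2,4,6}
'b' @ 1: {1,2,3,4,5,6,8,9,10}  [accepting]
'a' @ 2: {9,10,11}  [accepting]
'c' @ 3: {}  — dead — no transitions
after full input: {}  (accept=9 not in)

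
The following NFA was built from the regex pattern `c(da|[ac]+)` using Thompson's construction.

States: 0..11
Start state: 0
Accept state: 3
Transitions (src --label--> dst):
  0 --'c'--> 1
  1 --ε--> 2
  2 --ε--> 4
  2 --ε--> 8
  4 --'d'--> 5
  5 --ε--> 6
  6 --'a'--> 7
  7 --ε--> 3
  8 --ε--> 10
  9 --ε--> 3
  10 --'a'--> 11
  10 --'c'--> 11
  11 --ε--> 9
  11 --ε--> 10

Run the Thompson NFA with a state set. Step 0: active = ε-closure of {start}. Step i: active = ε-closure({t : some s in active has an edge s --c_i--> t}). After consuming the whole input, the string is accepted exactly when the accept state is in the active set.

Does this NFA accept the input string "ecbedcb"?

Answer: REJECT

Derivation:
start: ε-closure({0}) = {0}
'e' @ 1: {}  — dead — no transitions
rest 'cbedcb' ignored (set empty)
end set {} — state 3 not in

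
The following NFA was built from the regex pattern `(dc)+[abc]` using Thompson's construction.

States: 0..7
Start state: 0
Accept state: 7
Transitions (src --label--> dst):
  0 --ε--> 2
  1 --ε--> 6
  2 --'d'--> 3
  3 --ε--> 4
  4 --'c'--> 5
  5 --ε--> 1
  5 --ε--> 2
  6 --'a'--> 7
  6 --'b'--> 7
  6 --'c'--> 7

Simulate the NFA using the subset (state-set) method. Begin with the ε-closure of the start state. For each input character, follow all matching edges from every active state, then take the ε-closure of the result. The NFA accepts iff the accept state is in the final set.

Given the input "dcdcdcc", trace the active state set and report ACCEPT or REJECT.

Answer: ACCEPT

Derivation:
start: ε-closure({0}) = {0,2}
'd' @ 1: {3,4}
'c' @ 2: {1,2,5,6}
'd' @ 3: {3,4}
'c' @ 4: {1,2,5,6}
'd' @ 5: {3,4}
'c' @ 6: {1,2,5,6}
'c' @ 7: {7}  ✓accept
end set {7} — state 7 in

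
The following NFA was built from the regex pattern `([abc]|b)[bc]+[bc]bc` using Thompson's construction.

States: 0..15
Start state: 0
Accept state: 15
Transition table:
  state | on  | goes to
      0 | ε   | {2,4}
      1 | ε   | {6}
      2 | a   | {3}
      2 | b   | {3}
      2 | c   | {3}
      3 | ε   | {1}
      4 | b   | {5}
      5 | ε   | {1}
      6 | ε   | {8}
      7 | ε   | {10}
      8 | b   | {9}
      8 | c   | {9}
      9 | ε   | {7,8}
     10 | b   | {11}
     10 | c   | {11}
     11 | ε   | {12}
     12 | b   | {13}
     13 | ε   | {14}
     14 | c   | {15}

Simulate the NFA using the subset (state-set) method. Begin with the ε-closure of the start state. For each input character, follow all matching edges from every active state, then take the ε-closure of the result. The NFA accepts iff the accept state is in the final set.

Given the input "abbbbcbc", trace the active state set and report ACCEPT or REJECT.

S₀ = ε-closure({0}) = {0,2,4}
'a' @ 1: {1,3,6,8}
'b' @ 2: {7,8,9,10}
'b' @ 3: {7,8,9,10,11,12}
'b' @ 4: {7,8,9,10,11,12,13,14}
'b' @ 5: {7,8,9,10,11,12,13,14}
'c' @ 6: {7,8,9,10,11,12,15}  ✓accept
'b' @ 7: {7,8,9,10,11,12,13,14}
'c' @ 8: {7,8,9,10,11,12,15}  ✓accept
end set {7,8,9,10,11,12,15} — state 15 in

Answer: ACCEPT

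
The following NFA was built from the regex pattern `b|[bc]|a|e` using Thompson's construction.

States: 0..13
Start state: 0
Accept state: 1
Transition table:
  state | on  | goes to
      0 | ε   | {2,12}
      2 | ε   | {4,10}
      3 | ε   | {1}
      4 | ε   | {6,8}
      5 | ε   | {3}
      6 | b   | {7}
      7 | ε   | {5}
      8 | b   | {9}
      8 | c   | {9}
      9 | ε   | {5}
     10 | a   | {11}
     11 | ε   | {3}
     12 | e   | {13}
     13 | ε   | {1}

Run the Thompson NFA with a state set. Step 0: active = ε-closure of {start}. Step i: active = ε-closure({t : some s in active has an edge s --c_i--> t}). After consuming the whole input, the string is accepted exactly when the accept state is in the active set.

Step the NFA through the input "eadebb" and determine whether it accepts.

initial (ε-close {0}): {0,2,4,6,8,10,12}
'e' @ 1: {1,13}  (accept∈set)
'a' @ 2: {}  — dead — no transitions
rest 'debb' ignored (set empty)
end set {} — state 1 not in

Answer: REJECT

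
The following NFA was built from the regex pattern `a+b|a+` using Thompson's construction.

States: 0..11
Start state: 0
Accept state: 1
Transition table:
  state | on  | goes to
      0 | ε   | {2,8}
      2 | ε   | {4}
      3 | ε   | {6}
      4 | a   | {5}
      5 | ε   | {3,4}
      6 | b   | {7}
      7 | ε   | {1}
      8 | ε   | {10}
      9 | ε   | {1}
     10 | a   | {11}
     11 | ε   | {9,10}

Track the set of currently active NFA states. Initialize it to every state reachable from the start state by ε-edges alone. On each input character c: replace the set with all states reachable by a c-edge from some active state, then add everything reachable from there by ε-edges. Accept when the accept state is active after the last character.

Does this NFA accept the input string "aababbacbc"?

Answer: REJECT

Derivation:
start: ε-closure({0}) = {0,2,4,8,10}
'a' @ 1: {1,3,4,5,6,9,10,11}  [accepting]
'a' @ 2: {1,3,4,5,6,9,10,11}  [accepting]
'b' @ 3: {1,7}  [accepting]
'a' @ 4: {}  — state set empty
rest 'bbacbc' ignored (set empty)
final: {}; accept 1 not in set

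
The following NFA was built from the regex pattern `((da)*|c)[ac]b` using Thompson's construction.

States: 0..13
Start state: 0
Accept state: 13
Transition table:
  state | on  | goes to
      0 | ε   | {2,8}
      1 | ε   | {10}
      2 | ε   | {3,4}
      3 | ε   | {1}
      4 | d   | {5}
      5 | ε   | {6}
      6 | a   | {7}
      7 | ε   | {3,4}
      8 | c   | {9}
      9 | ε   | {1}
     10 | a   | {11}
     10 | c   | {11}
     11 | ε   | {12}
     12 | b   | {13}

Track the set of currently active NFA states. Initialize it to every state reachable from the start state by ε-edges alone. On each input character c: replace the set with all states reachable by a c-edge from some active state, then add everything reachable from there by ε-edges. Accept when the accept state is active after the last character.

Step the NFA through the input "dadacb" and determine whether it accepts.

Answer: ACCEPT

Steps:
initial (ε-close {0}): {0,1,2,3,4,8,10}
'd' @ 1: {5,6}
'a' @ 2: {1,3,4,7,10}
'd' @ 3: {5,6}
'a' @ 4: {1,3,4,7,10}
'c' @ 5: {11,12}
'b' @ 6: {13}  ✓accept
after full input: {13}  (accept=13 in)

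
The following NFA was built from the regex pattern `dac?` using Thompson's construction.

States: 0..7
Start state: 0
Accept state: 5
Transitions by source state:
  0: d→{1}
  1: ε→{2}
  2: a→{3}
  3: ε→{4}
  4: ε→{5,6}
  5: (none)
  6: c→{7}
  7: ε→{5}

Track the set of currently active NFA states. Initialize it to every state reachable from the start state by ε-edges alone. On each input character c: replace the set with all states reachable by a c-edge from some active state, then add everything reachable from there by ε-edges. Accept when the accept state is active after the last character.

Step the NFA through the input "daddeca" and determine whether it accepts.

start: ε-closure({0}) = {0}
'd' @ 1: {1,2}
'a' @ 2: {3,4,5,6}  (accept∈set)
'd' @ 3: {}  — state set empty
rest 'deca' ignored (set empty)
after full input: {}  (accept=5 not in)

Answer: REJECT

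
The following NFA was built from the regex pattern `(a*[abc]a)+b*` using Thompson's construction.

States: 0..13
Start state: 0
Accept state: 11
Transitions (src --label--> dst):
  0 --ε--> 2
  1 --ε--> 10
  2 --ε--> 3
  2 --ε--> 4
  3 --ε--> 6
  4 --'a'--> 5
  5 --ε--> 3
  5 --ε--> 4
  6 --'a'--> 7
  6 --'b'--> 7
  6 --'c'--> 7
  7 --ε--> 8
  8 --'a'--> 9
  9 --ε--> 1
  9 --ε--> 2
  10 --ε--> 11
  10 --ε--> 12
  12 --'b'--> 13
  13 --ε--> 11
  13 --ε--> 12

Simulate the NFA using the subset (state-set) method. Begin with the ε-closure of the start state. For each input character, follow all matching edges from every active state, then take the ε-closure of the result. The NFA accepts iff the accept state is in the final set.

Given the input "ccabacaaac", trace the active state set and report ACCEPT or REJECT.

start: ε-closure({0}) = {0,2,3,4,6}
'c' @ 1: {7,8}
'c' @ 2: {}  — state set empty
rest 'abacaaac' ignored (set empty)
end set {} — state 11 not in

Answer: REJECT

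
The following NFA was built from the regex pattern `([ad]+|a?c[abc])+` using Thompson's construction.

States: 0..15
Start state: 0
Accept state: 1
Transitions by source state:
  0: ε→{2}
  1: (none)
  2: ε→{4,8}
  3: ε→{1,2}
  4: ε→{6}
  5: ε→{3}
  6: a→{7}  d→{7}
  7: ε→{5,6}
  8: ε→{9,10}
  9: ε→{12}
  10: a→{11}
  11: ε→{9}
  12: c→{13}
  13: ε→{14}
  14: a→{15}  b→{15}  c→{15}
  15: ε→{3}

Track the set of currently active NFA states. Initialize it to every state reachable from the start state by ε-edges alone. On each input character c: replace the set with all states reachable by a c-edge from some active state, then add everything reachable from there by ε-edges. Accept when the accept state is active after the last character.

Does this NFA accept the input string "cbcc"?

initial (ε-close {0}): {0,2,4,6,8,9,10,12}
'c' @ 1: {13,14}
'b' @ 2: {1,2,3,4,6,8,9,10,12,15}  [accepting]
'c' @ 3: {13,14}
'c' @ 4: {1,2,3,4,6,8,9,10,12,15}  [accepting]
end set {1,2,3,4,6,8,9,10,12,15} — state 1 in

Answer: ACCEPT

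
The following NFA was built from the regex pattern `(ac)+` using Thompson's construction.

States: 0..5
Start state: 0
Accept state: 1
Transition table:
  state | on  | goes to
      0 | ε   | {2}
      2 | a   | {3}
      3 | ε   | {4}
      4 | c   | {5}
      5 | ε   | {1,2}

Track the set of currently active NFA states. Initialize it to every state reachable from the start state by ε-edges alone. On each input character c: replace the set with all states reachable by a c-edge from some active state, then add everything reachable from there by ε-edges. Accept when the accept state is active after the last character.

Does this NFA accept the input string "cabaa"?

S₀ = ε-closure({0}) = {0,2}
'c' @ 1: {}  — state set empty
rest 'abaa' ignored (set empty)
final: {}; accept 1 not in set

Answer: REJECT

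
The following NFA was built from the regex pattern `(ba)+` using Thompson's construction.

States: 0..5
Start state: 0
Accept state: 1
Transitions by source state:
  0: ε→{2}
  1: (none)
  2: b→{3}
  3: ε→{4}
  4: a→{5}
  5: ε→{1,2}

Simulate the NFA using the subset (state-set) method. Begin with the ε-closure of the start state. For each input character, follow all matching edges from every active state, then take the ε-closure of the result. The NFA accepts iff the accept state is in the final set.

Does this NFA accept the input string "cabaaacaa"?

S₀ = ε-closure({0}) = {0,2}
'c' @ 1: {}  — no active states
rest 'abaaacaa' ignored (set empty)
after full input: {}  (accept=1 not in)

Answer: REJECT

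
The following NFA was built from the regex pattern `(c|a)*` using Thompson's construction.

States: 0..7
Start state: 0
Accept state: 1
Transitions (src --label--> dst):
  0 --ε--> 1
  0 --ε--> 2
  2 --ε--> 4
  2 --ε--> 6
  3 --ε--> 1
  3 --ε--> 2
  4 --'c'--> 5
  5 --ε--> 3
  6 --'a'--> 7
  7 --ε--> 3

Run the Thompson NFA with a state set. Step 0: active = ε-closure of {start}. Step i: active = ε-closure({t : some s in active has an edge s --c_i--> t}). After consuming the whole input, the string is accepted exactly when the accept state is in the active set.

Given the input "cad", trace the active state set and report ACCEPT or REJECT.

Answer: REJECT

Derivation:
S₀ = ε-closure({0}) = {0,1,2,4,6}
'c' @ 1: {1,2,3,4,5,6}  ✓accept
'a' @ 2: {1,2,3,4,6,7}  ✓accept
'd' @ 3: {}  — dead — no transitions
after full input: {}  (accept=1 not in)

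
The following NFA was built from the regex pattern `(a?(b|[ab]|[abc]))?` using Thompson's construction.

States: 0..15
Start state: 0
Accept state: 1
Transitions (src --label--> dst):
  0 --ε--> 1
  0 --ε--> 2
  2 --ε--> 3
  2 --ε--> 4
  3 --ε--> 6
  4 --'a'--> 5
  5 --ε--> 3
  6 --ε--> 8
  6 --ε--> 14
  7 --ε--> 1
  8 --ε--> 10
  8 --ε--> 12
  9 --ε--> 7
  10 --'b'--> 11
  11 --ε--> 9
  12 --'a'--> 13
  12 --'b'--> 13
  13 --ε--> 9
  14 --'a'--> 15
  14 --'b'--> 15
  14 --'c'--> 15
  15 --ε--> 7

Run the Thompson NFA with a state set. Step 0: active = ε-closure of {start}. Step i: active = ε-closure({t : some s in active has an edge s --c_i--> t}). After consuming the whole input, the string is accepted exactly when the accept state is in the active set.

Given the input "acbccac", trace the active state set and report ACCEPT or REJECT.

Answer: REJECT

Steps:
initial (ε-close {0}): {0,1,2,3,4,6,8,10,12,14}
'a' @ 1: {1,3,5,6,7,8,9,10,12,13,14,15}  (accept∈set)
'c' @ 2: {1,7,15}  (accept∈set)
'b' @ 3: {}  — state set empty
rest 'ccac' ignored (set empty)
end set {} — state 1 not in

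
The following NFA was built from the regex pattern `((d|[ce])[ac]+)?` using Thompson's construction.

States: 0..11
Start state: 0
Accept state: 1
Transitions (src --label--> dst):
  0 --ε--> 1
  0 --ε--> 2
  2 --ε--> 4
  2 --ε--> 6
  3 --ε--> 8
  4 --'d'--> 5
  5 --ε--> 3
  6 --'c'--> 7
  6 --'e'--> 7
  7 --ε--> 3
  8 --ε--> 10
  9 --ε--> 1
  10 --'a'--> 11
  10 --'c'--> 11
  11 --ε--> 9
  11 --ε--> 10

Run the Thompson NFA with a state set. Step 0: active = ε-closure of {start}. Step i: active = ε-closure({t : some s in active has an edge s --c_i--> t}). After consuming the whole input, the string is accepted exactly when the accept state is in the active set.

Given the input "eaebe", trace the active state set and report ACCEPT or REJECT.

initial (ε-close {0}): {0,1,2,4,6}
'e' @ 1: {3,7,8,10}
'a' @ 2: {1,9,10,11}  (accept∈set)
'e' @ 3: {}  — no active states
rest 'be' ignored (set empty)
end set {} — state 1 not in

Answer: REJECT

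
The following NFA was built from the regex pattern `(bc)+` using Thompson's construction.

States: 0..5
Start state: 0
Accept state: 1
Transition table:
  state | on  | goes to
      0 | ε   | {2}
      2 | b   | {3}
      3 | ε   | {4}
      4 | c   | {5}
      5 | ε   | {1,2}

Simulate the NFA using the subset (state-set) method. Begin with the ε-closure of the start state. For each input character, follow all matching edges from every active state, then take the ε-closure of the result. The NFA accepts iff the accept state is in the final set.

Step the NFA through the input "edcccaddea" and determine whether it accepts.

initial (ε-close {0}): {0,2}
'e' @ 1: {}  — state set empty
rest 'dcccaddea' ignored (set empty)
end set {} — state 1 not in

Answer: REJECT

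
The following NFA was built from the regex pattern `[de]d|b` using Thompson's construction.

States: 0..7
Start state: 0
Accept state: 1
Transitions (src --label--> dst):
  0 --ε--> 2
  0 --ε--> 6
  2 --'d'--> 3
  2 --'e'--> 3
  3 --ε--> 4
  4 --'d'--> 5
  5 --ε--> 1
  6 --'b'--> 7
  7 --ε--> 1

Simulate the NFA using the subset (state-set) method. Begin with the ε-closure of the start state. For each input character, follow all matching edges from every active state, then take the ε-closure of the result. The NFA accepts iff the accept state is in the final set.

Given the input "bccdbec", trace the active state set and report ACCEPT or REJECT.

Answer: REJECT

Trace:
initial (ε-close {0}): {0,2,6}
'b' @ 1: {1,7}  [accepting]
'c' @ 2: {}  — no active states
rest 'cdbec' ignored (set empty)
final: {}; accept 1 not in set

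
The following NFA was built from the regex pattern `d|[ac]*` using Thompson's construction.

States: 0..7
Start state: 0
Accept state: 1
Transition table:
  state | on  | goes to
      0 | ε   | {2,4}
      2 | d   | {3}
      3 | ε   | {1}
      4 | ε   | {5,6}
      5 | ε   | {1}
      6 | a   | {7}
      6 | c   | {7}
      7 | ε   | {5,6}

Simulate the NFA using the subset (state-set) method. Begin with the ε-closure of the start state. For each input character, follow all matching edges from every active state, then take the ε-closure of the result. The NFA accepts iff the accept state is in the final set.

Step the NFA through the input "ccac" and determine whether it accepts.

S₀ = ε-closure({0}) = {0,1,2,4,5,6}
'c' @ 1: {1,5,6,7}  [accepting]
'c' @ 2: {1,5,6,7}  [accepting]
'a' @ 3: {1,5,6,7}  [accepting]
'c' @ 4: {1,5,6,7}  [accepting]
after full input: {1,5,6,7}  (accept=1 in)

Answer: ACCEPT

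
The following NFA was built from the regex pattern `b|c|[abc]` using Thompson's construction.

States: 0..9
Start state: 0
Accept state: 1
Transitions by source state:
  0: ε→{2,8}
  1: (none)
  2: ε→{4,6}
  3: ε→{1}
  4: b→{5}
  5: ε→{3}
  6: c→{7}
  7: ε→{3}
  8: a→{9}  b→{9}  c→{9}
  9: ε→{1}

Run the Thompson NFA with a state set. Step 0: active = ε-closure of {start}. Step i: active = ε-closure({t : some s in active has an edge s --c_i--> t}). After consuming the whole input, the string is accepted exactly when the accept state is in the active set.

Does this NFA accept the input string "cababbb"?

Answer: REJECT

Steps:
start: ε-closure({0}) = {0,2,4,6,8}
'c' @ 1: {1,3,7,9}  ✓accept
'a' @ 2: {}  — no active states
rest 'babbb' ignored (set empty)
after full input: {}  (accept=1 not in)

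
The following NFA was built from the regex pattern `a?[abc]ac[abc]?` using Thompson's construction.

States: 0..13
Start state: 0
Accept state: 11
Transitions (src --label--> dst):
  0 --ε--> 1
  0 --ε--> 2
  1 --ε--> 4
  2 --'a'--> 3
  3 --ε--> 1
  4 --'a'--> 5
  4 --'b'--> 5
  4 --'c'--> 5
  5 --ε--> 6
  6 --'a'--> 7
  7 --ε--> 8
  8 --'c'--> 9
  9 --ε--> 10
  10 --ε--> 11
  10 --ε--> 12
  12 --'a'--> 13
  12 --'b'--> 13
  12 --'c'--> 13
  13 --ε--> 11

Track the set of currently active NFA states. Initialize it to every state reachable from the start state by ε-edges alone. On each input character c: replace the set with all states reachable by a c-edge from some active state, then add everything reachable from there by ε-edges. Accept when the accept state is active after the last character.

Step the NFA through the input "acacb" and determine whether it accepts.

Answer: ACCEPT

Derivation:
S₀ = ε-closure({0}) = {0,1,2,4}
'a' @ 1: {1,3,4,5,6}
'c' @ 2: {5,6}
'a' @ 3: {7,8}
'c' @ 4: {9,10,11,12}  ✓accept
'b' @ 5: {11,13}  ✓accept
final: {11,13}; accept 11 in set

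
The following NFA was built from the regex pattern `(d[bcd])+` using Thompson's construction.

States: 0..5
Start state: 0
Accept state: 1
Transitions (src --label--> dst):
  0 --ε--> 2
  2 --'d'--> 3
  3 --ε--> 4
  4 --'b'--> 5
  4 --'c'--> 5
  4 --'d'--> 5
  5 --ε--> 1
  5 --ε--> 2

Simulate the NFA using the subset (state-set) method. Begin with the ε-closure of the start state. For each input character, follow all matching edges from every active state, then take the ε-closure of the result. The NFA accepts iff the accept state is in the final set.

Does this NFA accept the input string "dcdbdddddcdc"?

Answer: ACCEPT

Trace:
start: ε-closure({0}) = {0,2}
'd' @ 1: {3,4}
'c' @ 2: {1,2,5}  [accepting]
'd' @ 3: {3,4}
'b' @ 4: {1,2,5}  [accepting]
'd' @ 5: {3,4}
'd' @ 6: {1,2,5}  [accepting]
'd' @ 7: {3,4}
'd' @ 8: {1,2,5}  [accepting]
'd' @ 9: {3,4}
'c' @ 10: {1,2,5}  [accepting]
'd' @ 11: {3,4}
'c' @ 12: {1,2,5}  [accepting]
after full input: {1,2,5}  (accept=1 in)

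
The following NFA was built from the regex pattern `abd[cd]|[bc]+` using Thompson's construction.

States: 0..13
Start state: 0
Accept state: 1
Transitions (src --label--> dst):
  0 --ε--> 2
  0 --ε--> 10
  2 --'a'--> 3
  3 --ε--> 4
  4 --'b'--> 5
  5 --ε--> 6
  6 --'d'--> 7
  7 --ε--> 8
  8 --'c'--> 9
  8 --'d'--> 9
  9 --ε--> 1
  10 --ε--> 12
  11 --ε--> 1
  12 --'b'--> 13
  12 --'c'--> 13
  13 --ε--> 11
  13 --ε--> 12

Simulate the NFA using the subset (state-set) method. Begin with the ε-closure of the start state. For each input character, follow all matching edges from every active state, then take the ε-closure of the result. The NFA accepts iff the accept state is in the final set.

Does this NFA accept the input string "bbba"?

initial (ε-close {0}): {0,2,10,12}
'b' @ 1: {1,11,12,13}  [accepting]
'b' @ 2: {1,11,12,13}  [accepting]
'b' @ 3: {1,11,12,13}  [accepting]
'a' @ 4: {}  — no active states
end set {} — state 1 not in

Answer: REJECT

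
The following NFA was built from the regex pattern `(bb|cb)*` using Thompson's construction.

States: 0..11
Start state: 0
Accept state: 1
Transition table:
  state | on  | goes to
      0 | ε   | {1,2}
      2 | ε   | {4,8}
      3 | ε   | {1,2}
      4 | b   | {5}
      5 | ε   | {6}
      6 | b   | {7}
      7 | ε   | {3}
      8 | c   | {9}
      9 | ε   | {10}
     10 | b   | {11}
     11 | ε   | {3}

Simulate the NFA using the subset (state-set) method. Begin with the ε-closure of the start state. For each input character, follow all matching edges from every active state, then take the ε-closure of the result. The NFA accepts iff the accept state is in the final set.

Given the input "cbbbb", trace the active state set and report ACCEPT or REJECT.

Answer: REJECT

Trace:
S₀ = ε-closure({0}) = {0,1,2,4,8}
'c' @ 1: {9,10}
'b' @ 2: {1,2,3,4,8,11}  (accept∈set)
'b' @ 3: {5,6}
'b' @ 4: {1,2,3,4,7,8}  (accept∈set)
'b' @ 5: {5,6}
end set {5,6} — state 1 not in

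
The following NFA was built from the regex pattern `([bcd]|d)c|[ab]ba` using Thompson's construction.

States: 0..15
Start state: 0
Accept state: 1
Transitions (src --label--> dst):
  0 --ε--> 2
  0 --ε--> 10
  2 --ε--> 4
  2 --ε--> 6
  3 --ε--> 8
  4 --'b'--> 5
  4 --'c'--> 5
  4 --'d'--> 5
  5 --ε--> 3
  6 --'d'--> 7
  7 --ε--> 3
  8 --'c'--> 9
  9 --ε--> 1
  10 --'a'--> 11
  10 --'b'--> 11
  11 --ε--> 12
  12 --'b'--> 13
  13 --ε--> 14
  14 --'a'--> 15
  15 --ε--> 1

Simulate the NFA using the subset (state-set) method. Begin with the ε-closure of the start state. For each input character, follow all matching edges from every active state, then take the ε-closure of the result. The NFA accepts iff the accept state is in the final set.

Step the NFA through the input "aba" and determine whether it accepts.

Answer: ACCEPT

Trace:
initial (ε-close {0}): {0,2,4,6,10}
'a' @ 1: {11,12}
'b' @ 2: {13,14}
'a' @ 3: {1,15}  [accepting]
end set {1,15} — state 1 in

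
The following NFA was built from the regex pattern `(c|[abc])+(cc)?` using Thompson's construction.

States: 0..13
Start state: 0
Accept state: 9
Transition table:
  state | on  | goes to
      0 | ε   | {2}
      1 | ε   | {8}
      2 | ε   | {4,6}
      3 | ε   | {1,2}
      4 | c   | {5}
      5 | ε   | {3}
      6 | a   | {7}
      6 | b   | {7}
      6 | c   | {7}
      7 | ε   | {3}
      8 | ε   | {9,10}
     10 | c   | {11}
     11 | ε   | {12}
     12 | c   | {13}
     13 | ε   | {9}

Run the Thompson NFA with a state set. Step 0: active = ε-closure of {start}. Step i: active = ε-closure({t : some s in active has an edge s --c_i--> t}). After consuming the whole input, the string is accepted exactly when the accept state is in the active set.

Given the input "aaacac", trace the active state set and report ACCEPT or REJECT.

S₀ = ε-closure({0}) = {0,2,4,6}
'a' @ 1: {1,2,3,4,6,7,8,9,10}  ✓accept
'a' @ 2: {1,2,3,4,6,7,8,9,10}  ✓accept
'a' @ 3: {1,2,3,4,6,7,8,9,10}  ✓accept
'c' @ 4: {1,2,3,4,5,6,7,8,9,10,11,12}  ✓accept
'a' @ 5: {1,2,3,4,6,7,8,9,10}  ✓accept
'c' @ 6: {1,2,3,4,5,6,7,8,9,10,11,12}  ✓accept
after full input: {1,2,3,4,5,6,7,8,9,10,11,12}  (accept=9 in)

Answer: ACCEPT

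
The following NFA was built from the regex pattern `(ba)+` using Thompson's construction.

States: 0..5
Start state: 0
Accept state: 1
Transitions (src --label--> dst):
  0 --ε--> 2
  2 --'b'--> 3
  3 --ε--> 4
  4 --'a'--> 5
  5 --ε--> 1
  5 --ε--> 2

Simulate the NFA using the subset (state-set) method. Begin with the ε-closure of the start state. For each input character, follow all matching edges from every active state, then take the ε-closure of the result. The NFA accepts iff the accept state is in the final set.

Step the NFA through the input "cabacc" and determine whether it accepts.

Answer: REJECT

Derivation:
S₀ = ε-closure({0}) = {0,2}
'c' @ 1: {}  — state set empty
rest 'abacc' ignored (set empty)
end set {} — state 1 not in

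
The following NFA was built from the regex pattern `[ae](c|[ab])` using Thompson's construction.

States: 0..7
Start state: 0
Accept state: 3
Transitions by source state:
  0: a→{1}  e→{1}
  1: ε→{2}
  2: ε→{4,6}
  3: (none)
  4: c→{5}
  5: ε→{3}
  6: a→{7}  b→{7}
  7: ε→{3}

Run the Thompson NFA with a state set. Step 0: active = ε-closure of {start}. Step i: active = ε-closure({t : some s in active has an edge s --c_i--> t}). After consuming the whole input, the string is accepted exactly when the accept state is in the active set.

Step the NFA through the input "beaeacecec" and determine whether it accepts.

Answer: REJECT

Derivation:
initial (ε-close {0}): {0}
'b' @ 1: {}  — state set empty
rest 'eaeacecec' ignored (set empty)
final: {}; accept 3 not in set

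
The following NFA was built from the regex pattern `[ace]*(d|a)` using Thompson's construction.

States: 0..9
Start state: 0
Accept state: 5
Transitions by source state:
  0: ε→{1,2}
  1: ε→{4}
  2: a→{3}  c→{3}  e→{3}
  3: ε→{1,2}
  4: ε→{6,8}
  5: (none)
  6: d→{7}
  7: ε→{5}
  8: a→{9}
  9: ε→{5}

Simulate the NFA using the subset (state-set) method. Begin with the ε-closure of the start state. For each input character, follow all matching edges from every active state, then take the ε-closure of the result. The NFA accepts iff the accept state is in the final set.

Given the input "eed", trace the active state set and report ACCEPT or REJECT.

start: ε-closure({0}) = {0,1,2,4,6,8}
'e' @ 1: {1,2,3,4,6,8}
'e' @ 2: {1,2,3,4,6,8}
'd' @ 3: {5,7}  ✓accept
end set {5,7} — state 5 in

Answer: ACCEPT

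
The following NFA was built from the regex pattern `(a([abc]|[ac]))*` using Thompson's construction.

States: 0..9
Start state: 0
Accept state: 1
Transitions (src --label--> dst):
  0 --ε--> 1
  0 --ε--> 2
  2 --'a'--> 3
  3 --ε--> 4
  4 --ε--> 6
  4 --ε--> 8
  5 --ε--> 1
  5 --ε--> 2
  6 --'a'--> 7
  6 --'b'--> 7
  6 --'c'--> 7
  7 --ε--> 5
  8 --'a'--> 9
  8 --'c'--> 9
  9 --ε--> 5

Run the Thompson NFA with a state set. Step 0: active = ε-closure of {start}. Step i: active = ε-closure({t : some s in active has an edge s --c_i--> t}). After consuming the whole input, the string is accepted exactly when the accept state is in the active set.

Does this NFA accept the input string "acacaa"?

Answer: ACCEPT

Steps:
S₀ = ε-closure({0}) = {0,1,2}
'a' @ 1: {3,4,6,8}
'c' @ 2: {1,2,5,7,9}  ✓accept
'a' @ 3: {3,4,6,8}
'c' @ 4: {1,2,5,7,9}  ✓accept
'a' @ 5: {3,4,6,8}
'a' @ 6: {1,2,5,7,9}  ✓accept
final: {1,2,5,7,9}; accept 1 in set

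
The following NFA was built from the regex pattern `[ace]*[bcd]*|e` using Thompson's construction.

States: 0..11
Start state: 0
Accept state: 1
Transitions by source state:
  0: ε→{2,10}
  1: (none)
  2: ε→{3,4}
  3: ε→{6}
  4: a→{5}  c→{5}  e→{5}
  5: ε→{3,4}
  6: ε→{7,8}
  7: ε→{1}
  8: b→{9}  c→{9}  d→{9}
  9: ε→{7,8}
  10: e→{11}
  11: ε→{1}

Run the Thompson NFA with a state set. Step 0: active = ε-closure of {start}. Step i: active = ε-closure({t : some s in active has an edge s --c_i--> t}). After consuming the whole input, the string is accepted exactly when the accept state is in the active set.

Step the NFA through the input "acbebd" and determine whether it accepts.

start: ε-closure({0}) = {0,1,2,3,4,6,7,8,10}
'a' @ 1: {1,3,4,5,6,7,8}  (accept∈set)
'c' @ 2: {1,3,4,5,6,7,8,9}  (accept∈set)
'b' @ 3: {1,7,8,9}  (accept∈set)
'e' @ 4: {}  — no active states
rest 'bd' ignored (set empty)
after full input: {}  (accept=1 not in)

Answer: REJECT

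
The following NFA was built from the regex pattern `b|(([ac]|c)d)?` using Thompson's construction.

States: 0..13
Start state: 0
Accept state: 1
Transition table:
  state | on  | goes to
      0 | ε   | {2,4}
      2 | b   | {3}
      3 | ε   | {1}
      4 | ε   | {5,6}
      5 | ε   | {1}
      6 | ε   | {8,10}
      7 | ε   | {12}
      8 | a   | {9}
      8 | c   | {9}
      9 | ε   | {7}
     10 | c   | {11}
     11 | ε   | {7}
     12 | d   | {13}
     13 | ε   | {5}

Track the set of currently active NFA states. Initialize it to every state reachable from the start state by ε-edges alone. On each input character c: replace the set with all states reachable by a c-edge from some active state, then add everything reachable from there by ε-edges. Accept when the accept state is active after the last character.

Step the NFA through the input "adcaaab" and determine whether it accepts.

start: ε-closure({0}) = {0,1,2,4,5,6,8,10}
'a' @ 1: {7,9,12}
'd' @ 2: {1,5,13}  (accept∈set)
'c' @ 3: {}  — state set empty
rest 'aaab' ignored (set empty)
final: {}; accept 1 not in set

Answer: REJECT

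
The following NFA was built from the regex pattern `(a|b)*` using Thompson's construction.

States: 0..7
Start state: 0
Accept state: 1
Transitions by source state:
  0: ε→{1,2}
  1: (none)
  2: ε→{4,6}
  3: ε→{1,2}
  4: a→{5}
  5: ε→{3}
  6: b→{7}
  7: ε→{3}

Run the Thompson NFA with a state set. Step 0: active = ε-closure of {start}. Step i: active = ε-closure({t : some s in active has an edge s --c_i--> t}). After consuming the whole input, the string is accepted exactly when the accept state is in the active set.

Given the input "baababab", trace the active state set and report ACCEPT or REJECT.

initial (ε-close {0}): {0,1,2,4,6}
'b' @ 1: {1,2,3,4,6,7}  ✓accept
'a' @ 2: {1,2,3,4,5,6}  ✓accept
'a' @ 3: {1,2,3,4,5,6}  ✓accept
'b' @ 4: {1,2,3,4,6,7}  ✓accept
'a' @ 5: {1,2,3,4,5,6}  ✓accept
'b' @ 6: {1,2,3,4,6,7}  ✓accept
'a' @ 7: {1,2,3,4,5,6}  ✓accept
'b' @ 8: {1,2,3,4,6,7}  ✓accept
final: {1,2,3,4,6,7}; accept 1 in set

Answer: ACCEPT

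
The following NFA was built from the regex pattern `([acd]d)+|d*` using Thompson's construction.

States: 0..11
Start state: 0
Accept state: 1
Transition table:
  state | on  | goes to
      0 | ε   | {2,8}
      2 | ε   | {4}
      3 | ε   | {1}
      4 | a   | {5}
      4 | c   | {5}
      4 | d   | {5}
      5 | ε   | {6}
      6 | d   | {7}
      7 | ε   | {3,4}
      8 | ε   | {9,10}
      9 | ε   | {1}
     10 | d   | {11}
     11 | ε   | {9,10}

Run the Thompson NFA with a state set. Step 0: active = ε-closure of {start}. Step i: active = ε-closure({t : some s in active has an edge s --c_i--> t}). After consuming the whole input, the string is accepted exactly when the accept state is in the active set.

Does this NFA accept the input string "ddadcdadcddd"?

Answer: ACCEPT

Steps:
S₀ = ε-closure({0}) = {0,1,2,4,8,9,10}
'd' @ 1: {1,5,6,9,10,11}  [accepting]
'd' @ 2: {1,3,4,7,9,10,11}  [accepting]
'a' @ 3: {5,6}
'd' @ 4: {1,3,4,7}  [accepting]
'c' @ 5: {5,6}
'd' @ 6: {1,3,4,7}  [accepting]
'a' @ 7: {5,6}
'd' @ 8: {1,3,4,7}  [accepting]
'c' @ 9: {5,6}
'd' @ 10: {1,3,4,7}  [accepting]
'd' @ 11: {5,6}
'd' @ 12: {1,3,4,7}  [accepting]
end set {1,3,4,7} — state 1 in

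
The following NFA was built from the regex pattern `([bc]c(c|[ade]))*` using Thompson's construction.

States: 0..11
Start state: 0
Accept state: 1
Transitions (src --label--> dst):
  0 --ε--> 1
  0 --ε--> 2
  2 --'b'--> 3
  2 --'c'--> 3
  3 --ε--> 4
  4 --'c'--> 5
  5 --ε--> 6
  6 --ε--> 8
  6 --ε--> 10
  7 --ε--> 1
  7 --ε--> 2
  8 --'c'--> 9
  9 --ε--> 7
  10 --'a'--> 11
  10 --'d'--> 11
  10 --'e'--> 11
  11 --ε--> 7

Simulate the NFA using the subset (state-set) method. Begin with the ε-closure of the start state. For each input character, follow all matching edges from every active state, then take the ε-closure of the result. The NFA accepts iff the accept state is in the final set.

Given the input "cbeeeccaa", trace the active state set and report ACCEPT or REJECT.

start: ε-closure({0}) = {0,1,2}
'c' @ 1: {3,4}
'b' @ 2: {}  — dead — no transitions
rest 'eeeccaa' ignored (set empty)
after full input: {}  (accept=1 not in)

Answer: REJECT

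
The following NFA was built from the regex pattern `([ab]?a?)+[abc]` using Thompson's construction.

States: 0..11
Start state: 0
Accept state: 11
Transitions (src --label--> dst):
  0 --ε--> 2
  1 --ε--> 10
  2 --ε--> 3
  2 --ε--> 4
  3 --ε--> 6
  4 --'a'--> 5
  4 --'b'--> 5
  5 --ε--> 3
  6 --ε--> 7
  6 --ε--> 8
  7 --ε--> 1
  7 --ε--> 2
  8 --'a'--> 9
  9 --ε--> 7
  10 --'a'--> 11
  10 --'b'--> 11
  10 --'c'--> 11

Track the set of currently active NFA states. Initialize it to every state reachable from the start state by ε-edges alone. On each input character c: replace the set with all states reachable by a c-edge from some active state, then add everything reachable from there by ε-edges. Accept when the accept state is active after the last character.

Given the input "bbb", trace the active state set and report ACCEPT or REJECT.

start: ε-closure({0}) = {0,1,2,3,4,6,7,8,10}
'b' @ 1: {1,2,3,4,5,6,7,8,10,11}  [accepting]
'b' @ 2: {1,2,3,4,5,6,7,8,10,11}  [accepting]
'b' @ 3: {1,2,3,4,5,6,7,8,10,11}  [accepting]
after full input: {1,2,3,4,5,6,7,8,10,11}  (accept=11 in)

Answer: ACCEPT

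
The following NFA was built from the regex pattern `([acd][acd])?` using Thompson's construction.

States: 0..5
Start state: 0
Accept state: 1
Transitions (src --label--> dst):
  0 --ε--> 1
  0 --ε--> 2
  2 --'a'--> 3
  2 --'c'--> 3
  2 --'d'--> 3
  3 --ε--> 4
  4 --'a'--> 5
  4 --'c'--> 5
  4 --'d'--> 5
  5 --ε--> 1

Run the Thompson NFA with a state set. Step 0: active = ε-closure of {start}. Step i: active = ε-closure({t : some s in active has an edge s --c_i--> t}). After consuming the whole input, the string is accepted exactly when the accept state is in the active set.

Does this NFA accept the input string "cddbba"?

Answer: REJECT

Derivation:
S₀ = ε-closure({0}) = {0,1,2}
'c' @ 1: {3,4}
'd' @ 2: {1,5}  [accepting]
'd' @ 3: {}  — state set empty
rest 'bba' ignored (set empty)
after full input: {}  (accept=1 not in)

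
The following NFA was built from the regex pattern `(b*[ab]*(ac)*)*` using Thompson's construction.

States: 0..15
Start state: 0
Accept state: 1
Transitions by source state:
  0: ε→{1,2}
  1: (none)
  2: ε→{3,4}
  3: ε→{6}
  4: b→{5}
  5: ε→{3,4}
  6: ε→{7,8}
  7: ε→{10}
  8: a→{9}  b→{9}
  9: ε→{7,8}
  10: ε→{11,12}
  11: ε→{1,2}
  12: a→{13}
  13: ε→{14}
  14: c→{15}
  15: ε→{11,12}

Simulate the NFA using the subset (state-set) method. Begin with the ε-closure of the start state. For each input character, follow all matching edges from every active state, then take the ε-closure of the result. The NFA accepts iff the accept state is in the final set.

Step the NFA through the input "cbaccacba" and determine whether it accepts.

start: ε-closure({0}) = {0,1,2,3,4,6,7,8,10,11,12}
'c' @ 1: {}  — state set empty
rest 'baccacba' ignored (set empty)
end set {} — state 1 not in

Answer: REJECT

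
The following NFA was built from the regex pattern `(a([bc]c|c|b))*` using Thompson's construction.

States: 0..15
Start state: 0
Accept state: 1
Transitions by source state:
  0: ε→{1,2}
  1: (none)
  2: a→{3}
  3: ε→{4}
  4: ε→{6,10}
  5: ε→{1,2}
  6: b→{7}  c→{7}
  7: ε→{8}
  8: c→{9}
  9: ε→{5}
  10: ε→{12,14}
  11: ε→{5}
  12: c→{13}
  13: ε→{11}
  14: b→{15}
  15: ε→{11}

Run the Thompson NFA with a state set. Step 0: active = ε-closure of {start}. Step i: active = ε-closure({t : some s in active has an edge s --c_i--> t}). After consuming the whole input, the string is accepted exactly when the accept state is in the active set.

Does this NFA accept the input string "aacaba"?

initial (ε-close {0}): {0,1,2}
'a' @ 1: {3,4,6,10,12,14}
'a' @ 2: {}  — dead — no transitions
rest 'caba' ignored (set empty)
after full input: {}  (accept=1 not in)

Answer: REJECT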